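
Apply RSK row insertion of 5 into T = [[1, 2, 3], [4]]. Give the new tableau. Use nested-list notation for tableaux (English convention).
5 is larger than every entry of row 1, so it is appended to row 1. The new tableau is [[1, 2, 3, 5], [4]].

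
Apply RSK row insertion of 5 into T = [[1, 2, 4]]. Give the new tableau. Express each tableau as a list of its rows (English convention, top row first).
5 is larger than every entry of row 1, so it is appended to row 1. The new tableau is [[1, 2, 4, 5]].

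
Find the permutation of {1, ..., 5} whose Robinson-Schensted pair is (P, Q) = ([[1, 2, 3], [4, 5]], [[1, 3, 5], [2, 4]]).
Reverse the RSK construction: for i from n down to 1, find the cell of Q containing i, remove the entry at that cell from P, and reverse-bump it up through P; the value ejected from row 1 is w(i).

Step i=5: Q has 5 at row 1, column 3; remove that cell from P, ejecting 3. So w(5) = 3. P is now [[1, 2], [4, 5]].
Step i=4: Q has 4 at row 2, column 2; remove 5 from row 2 of P and reverse-bump: 5 enters row 1 and ejects 2. So w(4) = 2. P is now [[1, 5], [4]].
Step i=3: Q has 3 at row 1, column 2; remove that cell from P, ejecting 5. So w(3) = 5. P is now [[1], [4]].
Step i=2: Q has 2 at row 2, column 1; remove 4 from row 2 of P and reverse-bump: 4 enters row 1 and ejects 1. So w(2) = 1. P is now [[4]].
Step i=1: Q has 1 at row 1, column 1; remove that cell from P, ejecting 4. So w(1) = 4. P is now [].

So w = 4 1 5 2 3.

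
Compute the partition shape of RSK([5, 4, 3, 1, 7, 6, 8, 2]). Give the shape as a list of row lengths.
Row-insert each entry into an empty tableau.

After inserting 5: P = [[5]].
After inserting 4: P = [[4], [5]].
After inserting 3: P = [[3], [4], [5]].
After inserting 1: P = [[1], [3], [4], [5]].
After inserting 7: P = [[1, 7], [3], [4], [5]].
After inserting 6: P = [[1, 6], [3, 7], [4], [5]].
After inserting 8: P = [[1, 6, 8], [3, 7], [4], [5]].
After inserting 2: P = [[1, 2, 8], [3, 6], [4, 7], [5]].

The final insertion tableau P = [[1, 2, 8], [3, 6], [4, 7], [5]] has shape [3, 2, 2, 1].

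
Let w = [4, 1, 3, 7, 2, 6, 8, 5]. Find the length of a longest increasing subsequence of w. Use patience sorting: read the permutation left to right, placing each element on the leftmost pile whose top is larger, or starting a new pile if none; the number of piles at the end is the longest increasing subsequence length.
4: new pile. tops = [4]
1: onto pile 1 (replacing 4). tops = [1]
3: new pile. tops = [1, 3]
7: new pile. tops = [1, 3, 7]
2: onto pile 2 (replacing 3). tops = [1, 2, 7]
6: onto pile 3 (replacing 7). tops = [1, 2, 6]
8: new pile. tops = [1, 2, 6, 8]
5: onto pile 3 (replacing 6). tops = [1, 2, 5, 8]

4 piles, so the longest increasing subsequence has length 4.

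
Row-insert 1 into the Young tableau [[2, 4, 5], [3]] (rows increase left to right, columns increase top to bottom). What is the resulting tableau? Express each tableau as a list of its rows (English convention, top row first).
[[1, 4, 5], [2], [3]]

In row 1, 1 replaces 2 (the leftmost entry greater than 1); 2 is bumped to row 2. In row 2, 2 replaces 3 (the leftmost entry greater than 2); 3 is bumped to row 3. 3 starts a new row 3. The new tableau is [[1, 4, 5], [2], [3]].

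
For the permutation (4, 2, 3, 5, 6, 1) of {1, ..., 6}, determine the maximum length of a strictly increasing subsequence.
4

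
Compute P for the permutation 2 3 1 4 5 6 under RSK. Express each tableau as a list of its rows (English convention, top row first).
Insert 2: appended to row 1. P = [[2]].
Insert 3: appended to row 1. P = [[2, 3]].
Insert 1: 1 bumps 2 from row 1; 2 starts row 2. P = [[1, 3], [2]].
Insert 4: appended to row 1. P = [[1, 3, 4], [2]].
Insert 5: appended to row 1. P = [[1, 3, 4, 5], [2]].
Insert 6: appended to row 1. P = [[1, 3, 4, 5, 6], [2]].

So P = [[1, 3, 4, 5, 6], [2]].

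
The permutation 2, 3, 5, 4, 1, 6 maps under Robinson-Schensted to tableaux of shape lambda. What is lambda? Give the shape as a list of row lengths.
Row-insert each entry into an empty tableau.

After inserting 2: P = [[2]].
After inserting 3: P = [[2, 3]].
After inserting 5: P = [[2, 3, 5]].
After inserting 4: P = [[2, 3, 4], [5]].
After inserting 1: P = [[1, 3, 4], [2], [5]].
After inserting 6: P = [[1, 3, 4, 6], [2], [5]].

The final insertion tableau P = [[1, 3, 4, 6], [2], [5]] has shape [4, 1, 1].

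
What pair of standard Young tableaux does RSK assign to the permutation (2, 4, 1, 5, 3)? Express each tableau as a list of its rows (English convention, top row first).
Insert each entry of the permutation into P by Schensted row insertion, recording in Q the position of each new cell.

Insert 2: appended to row 1. P = [[2]].
Insert 4: appended to row 1. P = [[2, 4]].
Insert 1: 1 bumps 2 from row 1; 2 starts row 2. P = [[1, 4], [2]].
Insert 5: appended to row 1. P = [[1, 4, 5], [2]].
Insert 3: 3 bumps 4 from row 1; 4 appends to row 2. P = [[1, 3, 5], [2, 4]].

So P = [[1, 3, 5], [2, 4]], Q = [[1, 2, 4], [3, 5]].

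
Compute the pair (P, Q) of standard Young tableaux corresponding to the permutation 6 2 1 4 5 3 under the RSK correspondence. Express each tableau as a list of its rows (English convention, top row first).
P = [[1, 3, 5], [2, 4], [6]], Q = [[1, 4, 5], [2, 6], [3]]

Insert each entry of the permutation into P by Schensted row insertion, recording in Q the position of each new cell.

Insert 6: appended to row 1. P = [[6]], Q = [[1]].
Insert 2: 2 bumps 6 from row 1; 6 starts row 2. P = [[2], [6]], Q = [[1], [2]].
Insert 1: 1 bumps 2 from row 1; 2 bumps 6 from row 2; 6 starts row 3. P = [[1], [2], [6]], Q = [[1], [2], [3]].
Insert 4: appended to row 1. P = [[1, 4], [2], [6]], Q = [[1, 4], [2], [3]].
Insert 5: appended to row 1. P = [[1, 4, 5], [2], [6]], Q = [[1, 4, 5], [2], [3]].
Insert 3: 3 bumps 4 from row 1; 4 appends to row 2. P = [[1, 3, 5], [2, 4], [6]], Q = [[1, 4, 5], [2, 6], [3]].

So P = [[1, 3, 5], [2, 4], [6]], Q = [[1, 4, 5], [2, 6], [3]].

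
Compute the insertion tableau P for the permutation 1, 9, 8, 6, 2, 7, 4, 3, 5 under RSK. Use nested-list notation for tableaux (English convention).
P = [[1, 2, 3, 5], [4, 7], [6], [8], [9]]

Insert 1: appended to row 1. P = [[1]].
Insert 9: appended to row 1. P = [[1, 9]].
Insert 8: 8 bumps 9 from row 1; 9 starts row 2. P = [[1, 8], [9]].
Insert 6: 6 bumps 8 from row 1; 8 bumps 9 from row 2; 9 starts row 3. P = [[1, 6], [8], [9]].
Insert 2: 2 bumps 6 from row 1; 6 bumps 8 from row 2; 8 bumps 9 from row 3; 9 starts row 4. P = [[1, 2], [6], [8], [9]].
Insert 7: appended to row 1. P = [[1, 2, 7], [6], [8], [9]].
Insert 4: 4 bumps 7 from row 1; 7 appends to row 2. P = [[1, 2, 4], [6, 7], [8], [9]].
Insert 3: 3 bumps 4 from row 1; 4 bumps 6 from row 2; 6 bumps 8 from row 3; 8 bumps 9 from row 4; 9 starts row 5. P = [[1, 2, 3], [4, 7], [6], [8], [9]].
Insert 5: appended to row 1. P = [[1, 2, 3, 5], [4, 7], [6], [8], [9]].

So P = [[1, 2, 3, 5], [4, 7], [6], [8], [9]].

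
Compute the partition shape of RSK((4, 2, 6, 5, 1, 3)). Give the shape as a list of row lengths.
[2, 2, 2]

Row-insert each entry into an empty tableau.

After inserting 4: P = [[4]].
After inserting 2: P = [[2], [4]].
After inserting 6: P = [[2, 6], [4]].
After inserting 5: P = [[2, 5], [4, 6]].
After inserting 1: P = [[1, 5], [2, 6], [4]].
After inserting 3: P = [[1, 3], [2, 5], [4, 6]].

The final insertion tableau P = [[1, 3], [2, 5], [4, 6]] has shape [2, 2, 2].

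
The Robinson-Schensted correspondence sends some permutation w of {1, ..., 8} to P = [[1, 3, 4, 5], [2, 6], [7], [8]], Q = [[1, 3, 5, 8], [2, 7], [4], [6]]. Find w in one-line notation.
8 2 7 3 6 1 4 5

Reverse the RSK construction: for i from n down to 1, find the cell of Q containing i, remove the entry at that cell from P, and reverse-bump it up through P; the value ejected from row 1 is w(i).

Step i=8: Q has 8 at row 1, column 4; remove that cell from P, ejecting 5. So w(8) = 5. P is now [[1, 3, 4], [2, 6], [7], [8]].
Step i=7: Q has 7 at row 2, column 2; remove 6 from row 2 of P and reverse-bump: 6 enters row 1 and ejects 4. So w(7) = 4. P is now [[1, 3, 6], [2], [7], [8]].
Step i=6: Q has 6 at row 4, column 1; remove 8 from row 4 of P and reverse-bump: 8 enters row 3 and ejects 7; 7 enters row 2 and ejects 2; 2 enters row 1 and ejects 1. So w(6) = 1. P is now [[2, 3, 6], [7], [8]].
Step i=5: Q has 5 at row 1, column 3; remove that cell from P, ejecting 6. So w(5) = 6. P is now [[2, 3], [7], [8]].
Step i=4: Q has 4 at row 3, column 1; remove 8 from row 3 of P and reverse-bump: 8 enters row 2 and ejects 7; 7 enters row 1 and ejects 3. So w(4) = 3. P is now [[2, 7], [8]].
Step i=3: Q has 3 at row 1, column 2; remove that cell from P, ejecting 7. So w(3) = 7. P is now [[2], [8]].
Step i=2: Q has 2 at row 2, column 1; remove 8 from row 2 of P and reverse-bump: 8 enters row 1 and ejects 2. So w(2) = 2. P is now [[8]].
Step i=1: Q has 1 at row 1, column 1; remove that cell from P, ejecting 8. So w(1) = 8. P is now [].

So w = 8 2 7 3 6 1 4 5.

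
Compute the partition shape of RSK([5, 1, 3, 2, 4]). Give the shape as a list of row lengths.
Row-insert each entry into an empty tableau.

After inserting 5: P = [[5]].
After inserting 1: P = [[1], [5]].
After inserting 3: P = [[1, 3], [5]].
After inserting 2: P = [[1, 2], [3], [5]].
After inserting 4: P = [[1, 2, 4], [3], [5]].

The final insertion tableau P = [[1, 2, 4], [3], [5]] has shape [3, 1, 1].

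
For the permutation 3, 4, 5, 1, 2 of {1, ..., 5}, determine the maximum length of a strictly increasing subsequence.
3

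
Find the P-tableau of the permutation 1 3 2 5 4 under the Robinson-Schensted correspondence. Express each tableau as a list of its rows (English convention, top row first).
P = [[1, 2, 4], [3, 5]]

Insert 1: appended to row 1. P = [[1]].
Insert 3: appended to row 1. P = [[1, 3]].
Insert 2: 2 bumps 3 from row 1; 3 starts row 2. P = [[1, 2], [3]].
Insert 5: appended to row 1. P = [[1, 2, 5], [3]].
Insert 4: 4 bumps 5 from row 1; 5 appends to row 2. P = [[1, 2, 4], [3, 5]].

So P = [[1, 2, 4], [3, 5]].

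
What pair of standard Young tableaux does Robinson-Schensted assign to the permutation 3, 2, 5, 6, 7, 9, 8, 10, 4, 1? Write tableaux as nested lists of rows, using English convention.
Insert each entry of the permutation into P by Schensted row insertion, recording in Q the position of each new cell.

Insert 3: appended to row 1. P = [[3]].
Insert 2: 2 bumps 3 from row 1; 3 starts row 2. P = [[2], [3]].
Insert 5: appended to row 1. P = [[2, 5], [3]].
Insert 6: appended to row 1. P = [[2, 5, 6], [3]].
Insert 7: appended to row 1. P = [[2, 5, 6, 7], [3]].
Insert 9: appended to row 1. P = [[2, 5, 6, 7, 9], [3]].
Insert 8: 8 bumps 9 from row 1; 9 appends to row 2. P = [[2, 5, 6, 7, 8], [3, 9]].
Insert 10: appended to row 1. P = [[2, 5, 6, 7, 8, 10], [3, 9]].
Insert 4: 4 bumps 5 from row 1; 5 bumps 9 from row 2; 9 starts row 3. P = [[2, 4, 6, 7, 8, 10], [3, 5], [9]].
Insert 1: 1 bumps 2 from row 1; 2 bumps 3 from row 2; 3 bumps 9 from row 3; 9 starts row 4. P = [[1, 4, 6, 7, 8, 10], [2, 5], [3], [9]].

So P = [[1, 4, 6, 7, 8, 10], [2, 5], [3], [9]], Q = [[1, 3, 4, 5, 6, 8], [2, 7], [9], [10]].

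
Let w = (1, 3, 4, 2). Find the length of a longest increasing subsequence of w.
3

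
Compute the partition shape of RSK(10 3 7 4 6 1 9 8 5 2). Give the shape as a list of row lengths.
[4, 2, 2, 1, 1]

Row-insert each entry into an empty tableau.

After inserting 10: P = [[10]].
After inserting 3: P = [[3], [10]].
After inserting 7: P = [[3, 7], [10]].
After inserting 4: P = [[3, 4], [7], [10]].
After inserting 6: P = [[3, 4, 6], [7], [10]].
After inserting 1: P = [[1, 4, 6], [3], [7], [10]].
After inserting 9: P = [[1, 4, 6, 9], [3], [7], [10]].
After inserting 8: P = [[1, 4, 6, 8], [3, 9], [7], [10]].
After inserting 5: P = [[1, 4, 5, 8], [3, 6], [7, 9], [10]].
After inserting 2: P = [[1, 2, 5, 8], [3, 4], [6, 9], [7], [10]].

The final insertion tableau P = [[1, 2, 5, 8], [3, 4], [6, 9], [7], [10]] has shape [4, 2, 2, 1, 1].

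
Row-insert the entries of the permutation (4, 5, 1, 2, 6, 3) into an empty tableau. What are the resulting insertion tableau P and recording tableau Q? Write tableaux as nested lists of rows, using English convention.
Insert each entry of the permutation into P by Schensted row insertion, recording in Q the position of each new cell.

Insert 4: appended to row 1. P = [[4]].
Insert 5: appended to row 1. P = [[4, 5]].
Insert 1: 1 bumps 4 from row 1; 4 starts row 2. P = [[1, 5], [4]].
Insert 2: 2 bumps 5 from row 1; 5 appends to row 2. P = [[1, 2], [4, 5]].
Insert 6: appended to row 1. P = [[1, 2, 6], [4, 5]].
Insert 3: 3 bumps 6 from row 1; 6 appends to row 2. P = [[1, 2, 3], [4, 5, 6]].

So P = [[1, 2, 3], [4, 5, 6]], Q = [[1, 2, 5], [3, 4, 6]].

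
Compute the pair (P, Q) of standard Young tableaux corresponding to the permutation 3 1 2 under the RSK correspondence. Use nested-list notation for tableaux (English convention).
Insert each entry of the permutation into P by Schensted row insertion, recording in Q the position of each new cell.

Insert 3: appended to row 1. P = [[3]].
Insert 1: 1 bumps 3 from row 1; 3 starts row 2. P = [[1], [3]].
Insert 2: appended to row 1. P = [[1, 2], [3]].

So P = [[1, 2], [3]], Q = [[1, 3], [2]].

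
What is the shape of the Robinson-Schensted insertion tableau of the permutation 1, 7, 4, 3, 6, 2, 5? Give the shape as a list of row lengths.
[3, 2, 1, 1]

Row-insert each entry into an empty tableau.

After inserting 1: P = [[1]].
After inserting 7: P = [[1, 7]].
After inserting 4: P = [[1, 4], [7]].
After inserting 3: P = [[1, 3], [4], [7]].
After inserting 6: P = [[1, 3, 6], [4], [7]].
After inserting 2: P = [[1, 2, 6], [3], [4], [7]].
After inserting 5: P = [[1, 2, 5], [3, 6], [4], [7]].

The final insertion tableau P = [[1, 2, 5], [3, 6], [4], [7]] has shape [3, 2, 1, 1].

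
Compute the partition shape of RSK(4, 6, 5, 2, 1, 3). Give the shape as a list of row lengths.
[2, 2, 1, 1]

Row-insert each entry into an empty tableau.

After inserting 4: P = [[4]].
After inserting 6: P = [[4, 6]].
After inserting 5: P = [[4, 5], [6]].
After inserting 2: P = [[2, 5], [4], [6]].
After inserting 1: P = [[1, 5], [2], [4], [6]].
After inserting 3: P = [[1, 3], [2, 5], [4], [6]].

The final insertion tableau P = [[1, 3], [2, 5], [4], [6]] has shape [2, 2, 1, 1].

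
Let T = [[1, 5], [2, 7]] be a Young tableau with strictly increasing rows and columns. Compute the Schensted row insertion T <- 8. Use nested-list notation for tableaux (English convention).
8 is larger than every entry of row 1, so it is appended to row 1. The new tableau is [[1, 5, 8], [2, 7]].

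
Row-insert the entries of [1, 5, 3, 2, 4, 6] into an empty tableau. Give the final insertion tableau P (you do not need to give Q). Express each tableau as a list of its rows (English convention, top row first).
P = [[1, 2, 4, 6], [3], [5]]

Insert 1: appended to row 1. P = [[1]].
Insert 5: appended to row 1. P = [[1, 5]].
Insert 3: 3 bumps 5 from row 1; 5 starts row 2. P = [[1, 3], [5]].
Insert 2: 2 bumps 3 from row 1; 3 bumps 5 from row 2; 5 starts row 3. P = [[1, 2], [3], [5]].
Insert 4: appended to row 1. P = [[1, 2, 4], [3], [5]].
Insert 6: appended to row 1. P = [[1, 2, 4, 6], [3], [5]].

So P = [[1, 2, 4, 6], [3], [5]].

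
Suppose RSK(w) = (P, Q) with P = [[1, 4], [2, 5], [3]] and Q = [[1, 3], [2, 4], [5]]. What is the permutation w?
Reverse the RSK construction: for i from n down to 1, find the cell of Q containing i, remove the entry at that cell from P, and reverse-bump it up through P; the value ejected from row 1 is w(i).

Step i=5: Q has 5 at row 3, column 1; remove 3 from row 3 of P and reverse-bump: 3 enters row 2 and ejects 2; 2 enters row 1 and ejects 1. So w(5) = 1. P is now [[2, 4], [3, 5]].
Step i=4: Q has 4 at row 2, column 2; remove 5 from row 2 of P and reverse-bump: 5 enters row 1 and ejects 4. So w(4) = 4. P is now [[2, 5], [3]].
Step i=3: Q has 3 at row 1, column 2; remove that cell from P, ejecting 5. So w(3) = 5. P is now [[2], [3]].
Step i=2: Q has 2 at row 2, column 1; remove 3 from row 2 of P and reverse-bump: 3 enters row 1 and ejects 2. So w(2) = 2. P is now [[3]].
Step i=1: Q has 1 at row 1, column 1; remove that cell from P, ejecting 3. So w(1) = 3. P is now [].

So w = 3 2 5 4 1.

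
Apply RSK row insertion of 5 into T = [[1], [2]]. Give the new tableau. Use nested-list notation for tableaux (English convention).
5 is larger than every entry of row 1, so it is appended to row 1. The new tableau is [[1, 5], [2]].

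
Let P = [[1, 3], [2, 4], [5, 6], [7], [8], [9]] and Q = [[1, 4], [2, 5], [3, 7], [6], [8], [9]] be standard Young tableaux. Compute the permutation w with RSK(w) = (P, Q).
Reverse RSK: for i = n, n-1, ..., 1, locate i in Q, remove the corresponding corner cell from P, and reverse-bump its entry up through P; the value ejected from row 1 is w(i).

So w = 9 5 2 8 7 1 6 4 3.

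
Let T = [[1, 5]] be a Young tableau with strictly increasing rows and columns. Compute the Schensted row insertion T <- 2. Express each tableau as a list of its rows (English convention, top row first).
[[1, 2], [5]]

In row 1, 2 replaces 5 (the leftmost entry greater than 2); 5 is bumped to row 2. 5 starts a new row 2. The new tableau is [[1, 2], [5]].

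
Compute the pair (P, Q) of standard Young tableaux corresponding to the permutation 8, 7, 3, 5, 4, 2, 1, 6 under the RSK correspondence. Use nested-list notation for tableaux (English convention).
Insert each entry of the permutation into P by Schensted row insertion, recording in Q the position of each new cell.

Insert 8: appended to row 1. P = [[8]].
Insert 7: 7 bumps 8 from row 1; 8 starts row 2. P = [[7], [8]].
Insert 3: 3 bumps 7 from row 1; 7 bumps 8 from row 2; 8 starts row 3. P = [[3], [7], [8]].
Insert 5: appended to row 1. P = [[3, 5], [7], [8]].
Insert 4: 4 bumps 5 from row 1; 5 bumps 7 from row 2; 7 bumps 8 from row 3; 8 starts row 4. P = [[3, 4], [5], [7], [8]].
Insert 2: 2 bumps 3 from row 1; 3 bumps 5 from row 2; 5 bumps 7 from row 3; 7 bumps 8 from row 4; 8 starts row 5. P = [[2, 4], [3], [5], [7], [8]].
Insert 1: 1 bumps 2 from row 1; 2 bumps 3 from row 2; 3 bumps 5 from row 3; 5 bumps 7 from row 4; 7 bumps 8 from row 5; 8 starts row 6. P = [[1, 4], [2], [3], [5], [7], [8]].
Insert 6: appended to row 1. P = [[1, 4, 6], [2], [3], [5], [7], [8]].

So P = [[1, 4, 6], [2], [3], [5], [7], [8]], Q = [[1, 4, 8], [2], [3], [5], [6], [7]].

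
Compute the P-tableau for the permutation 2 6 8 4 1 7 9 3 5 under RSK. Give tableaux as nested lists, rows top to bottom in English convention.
P = [[1, 3, 5, 9], [2, 4, 7], [6, 8]]

Insert 2: appended to row 1. P = [[2]].
Insert 6: appended to row 1. P = [[2, 6]].
Insert 8: appended to row 1. P = [[2, 6, 8]].
Insert 4: 4 bumps 6 from row 1; 6 starts row 2. P = [[2, 4, 8], [6]].
Insert 1: 1 bumps 2 from row 1; 2 bumps 6 from row 2; 6 starts row 3. P = [[1, 4, 8], [2], [6]].
Insert 7: 7 bumps 8 from row 1; 8 appends to row 2. P = [[1, 4, 7], [2, 8], [6]].
Insert 9: appended to row 1. P = [[1, 4, 7, 9], [2, 8], [6]].
Insert 3: 3 bumps 4 from row 1; 4 bumps 8 from row 2; 8 appends to row 3. P = [[1, 3, 7, 9], [2, 4], [6, 8]].
Insert 5: 5 bumps 7 from row 1; 7 appends to row 2. P = [[1, 3, 5, 9], [2, 4, 7], [6, 8]].

So P = [[1, 3, 5, 9], [2, 4, 7], [6, 8]].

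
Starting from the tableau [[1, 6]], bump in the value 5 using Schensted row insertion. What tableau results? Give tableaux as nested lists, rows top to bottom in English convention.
[[1, 5], [6]]

In row 1, 5 replaces 6 (the leftmost entry greater than 5); 6 is bumped to row 2. 6 starts a new row 2. The new tableau is [[1, 5], [6]].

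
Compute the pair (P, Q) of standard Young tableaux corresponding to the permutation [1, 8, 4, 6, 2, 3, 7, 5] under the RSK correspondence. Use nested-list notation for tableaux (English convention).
Insert each entry of the permutation into P by Schensted row insertion, recording in Q the position of each new cell.

Insert 1: appended to row 1. P = [[1]], Q = [[1]].
Insert 8: appended to row 1. P = [[1, 8]], Q = [[1, 2]].
Insert 4: 4 bumps 8 from row 1; 8 starts row 2. P = [[1, 4], [8]], Q = [[1, 2], [3]].
Insert 6: appended to row 1. P = [[1, 4, 6], [8]], Q = [[1, 2, 4], [3]].
Insert 2: 2 bumps 4 from row 1; 4 bumps 8 from row 2; 8 starts row 3. P = [[1, 2, 6], [4], [8]], Q = [[1, 2, 4], [3], [5]].
Insert 3: 3 bumps 6 from row 1; 6 appends to row 2. P = [[1, 2, 3], [4, 6], [8]], Q = [[1, 2, 4], [3, 6], [5]].
Insert 7: appended to row 1. P = [[1, 2, 3, 7], [4, 6], [8]], Q = [[1, 2, 4, 7], [3, 6], [5]].
Insert 5: 5 bumps 7 from row 1; 7 appends to row 2. P = [[1, 2, 3, 5], [4, 6, 7], [8]], Q = [[1, 2, 4, 7], [3, 6, 8], [5]].

So P = [[1, 2, 3, 5], [4, 6, 7], [8]], Q = [[1, 2, 4, 7], [3, 6, 8], [5]].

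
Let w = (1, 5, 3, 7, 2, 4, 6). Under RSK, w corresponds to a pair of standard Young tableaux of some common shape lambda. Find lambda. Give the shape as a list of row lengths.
[4, 2, 1]

RSK row insertion gives P = [[1, 2, 4, 6], [3, 7], [5]], which has shape [4, 2, 1].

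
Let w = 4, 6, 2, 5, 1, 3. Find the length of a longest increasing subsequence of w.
2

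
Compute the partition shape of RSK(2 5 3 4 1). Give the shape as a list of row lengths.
[3, 1, 1]

Row-insert each entry into an empty tableau.

After inserting 2: P = [[2]].
After inserting 5: P = [[2, 5]].
After inserting 3: P = [[2, 3], [5]].
After inserting 4: P = [[2, 3, 4], [5]].
After inserting 1: P = [[1, 3, 4], [2], [5]].

The final insertion tableau P = [[1, 3, 4], [2], [5]] has shape [3, 1, 1].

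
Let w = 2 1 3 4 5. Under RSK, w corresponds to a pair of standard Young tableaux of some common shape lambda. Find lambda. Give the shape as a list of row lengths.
[4, 1]

Row-insert each entry into an empty tableau.

After inserting 2: P = [[2]].
After inserting 1: P = [[1], [2]].
After inserting 3: P = [[1, 3], [2]].
After inserting 4: P = [[1, 3, 4], [2]].
After inserting 5: P = [[1, 3, 4, 5], [2]].

The final insertion tableau P = [[1, 3, 4, 5], [2]] has shape [4, 1].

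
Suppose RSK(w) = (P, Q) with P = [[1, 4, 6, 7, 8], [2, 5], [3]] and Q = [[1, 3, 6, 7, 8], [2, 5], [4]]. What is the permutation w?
Reverse the RSK construction: for i from n down to 1, find the cell of Q containing i, remove the entry at that cell from P, and reverse-bump it up through P; the value ejected from row 1 is w(i).

Step i=8: Q has 8 at row 1, column 5; remove that cell from P, ejecting 8. So w(8) = 8. P is now [[1, 4, 6, 7], [2, 5], [3]].
Step i=7: Q has 7 at row 1, column 4; remove that cell from P, ejecting 7. So w(7) = 7. P is now [[1, 4, 6], [2, 5], [3]].
Step i=6: Q has 6 at row 1, column 3; remove that cell from P, ejecting 6. So w(6) = 6. P is now [[1, 4], [2, 5], [3]].
Step i=5: Q has 5 at row 2, column 2; remove 5 from row 2 of P and reverse-bump: 5 enters row 1 and ejects 4. So w(5) = 4. P is now [[1, 5], [2], [3]].
Step i=4: Q has 4 at row 3, column 1; remove 3 from row 3 of P and reverse-bump: 3 enters row 2 and ejects 2; 2 enters row 1 and ejects 1. So w(4) = 1. P is now [[2, 5], [3]].
Step i=3: Q has 3 at row 1, column 2; remove that cell from P, ejecting 5. So w(3) = 5. P is now [[2], [3]].
Step i=2: Q has 2 at row 2, column 1; remove 3 from row 2 of P and reverse-bump: 3 enters row 1 and ejects 2. So w(2) = 2. P is now [[3]].
Step i=1: Q has 1 at row 1, column 1; remove that cell from P, ejecting 3. So w(1) = 3. P is now [].

So w = 3 2 5 1 4 6 7 8.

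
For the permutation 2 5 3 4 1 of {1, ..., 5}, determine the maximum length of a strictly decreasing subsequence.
3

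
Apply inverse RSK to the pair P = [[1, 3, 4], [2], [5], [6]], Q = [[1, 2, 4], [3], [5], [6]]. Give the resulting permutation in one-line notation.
2 6 3 5 4 1

Reverse the RSK construction: for i from n down to 1, find the cell of Q containing i, remove the entry at that cell from P, and reverse-bump it up through P; the value ejected from row 1 is w(i).

Step i=6: Q has 6 at row 4, column 1; remove 6 from row 4 of P and reverse-bump: 6 enters row 3 and ejects 5; 5 enters row 2 and ejects 2; 2 enters row 1 and ejects 1. So w(6) = 1. P is now [[2, 3, 4], [5], [6]].
Step i=5: Q has 5 at row 3, column 1; remove 6 from row 3 of P and reverse-bump: 6 enters row 2 and ejects 5; 5 enters row 1 and ejects 4. So w(5) = 4. P is now [[2, 3, 5], [6]].
Step i=4: Q has 4 at row 1, column 3; remove that cell from P, ejecting 5. So w(4) = 5. P is now [[2, 3], [6]].
Step i=3: Q has 3 at row 2, column 1; remove 6 from row 2 of P and reverse-bump: 6 enters row 1 and ejects 3. So w(3) = 3. P is now [[2, 6]].
Step i=2: Q has 2 at row 1, column 2; remove that cell from P, ejecting 6. So w(2) = 6. P is now [[2]].
Step i=1: Q has 1 at row 1, column 1; remove that cell from P, ejecting 2. So w(1) = 2. P is now [].

So w = 2 6 3 5 4 1.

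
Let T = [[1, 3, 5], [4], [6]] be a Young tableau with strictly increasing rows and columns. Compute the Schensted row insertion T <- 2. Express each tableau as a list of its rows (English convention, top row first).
[[1, 2, 5], [3], [4], [6]]

In row 1, 2 replaces 3 (the leftmost entry greater than 2); 3 is bumped to row 2. In row 2, 3 replaces 4 (the leftmost entry greater than 3); 4 is bumped to row 3. In row 3, 4 replaces 6 (the leftmost entry greater than 4); 6 is bumped to row 4. 6 starts a new row 4. The new tableau is [[1, 2, 5], [3], [4], [6]].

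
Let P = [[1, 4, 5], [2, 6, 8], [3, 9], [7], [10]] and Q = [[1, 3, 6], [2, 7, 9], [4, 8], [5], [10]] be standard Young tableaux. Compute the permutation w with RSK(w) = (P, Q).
Reverse RSK: for i = n, n-1, ..., 1, locate i in Q, remove the corresponding corner cell from P, and reverse-bump its entry up through P; the value ejected from row 1 is w(i).

So w = 10 3 7 6 2 9 8 4 5 1.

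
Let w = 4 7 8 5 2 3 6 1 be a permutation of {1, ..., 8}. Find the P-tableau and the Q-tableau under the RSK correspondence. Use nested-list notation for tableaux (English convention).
P = [[1, 3, 6], [2, 5, 8], [4], [7]], Q = [[1, 2, 3], [4, 6, 7], [5], [8]]

Insert each entry of the permutation into P by Schensted row insertion, recording in Q the position of each new cell.

Insert 4: appended to row 1. P = [[4]].
Insert 7: appended to row 1. P = [[4, 7]].
Insert 8: appended to row 1. P = [[4, 7, 8]].
Insert 5: 5 bumps 7 from row 1; 7 starts row 2. P = [[4, 5, 8], [7]].
Insert 2: 2 bumps 4 from row 1; 4 bumps 7 from row 2; 7 starts row 3. P = [[2, 5, 8], [4], [7]].
Insert 3: 3 bumps 5 from row 1; 5 appends to row 2. P = [[2, 3, 8], [4, 5], [7]].
Insert 6: 6 bumps 8 from row 1; 8 appends to row 2. P = [[2, 3, 6], [4, 5, 8], [7]].
Insert 1: 1 bumps 2 from row 1; 2 bumps 4 from row 2; 4 bumps 7 from row 3; 7 starts row 4. P = [[1, 3, 6], [2, 5, 8], [4], [7]].

So P = [[1, 3, 6], [2, 5, 8], [4], [7]], Q = [[1, 2, 3], [4, 6, 7], [5], [8]].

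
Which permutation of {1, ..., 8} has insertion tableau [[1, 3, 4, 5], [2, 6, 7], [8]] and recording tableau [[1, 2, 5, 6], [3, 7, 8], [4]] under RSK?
Reverse the RSK construction: for i from n down to 1, find the cell of Q containing i, remove the entry at that cell from P, and reverse-bump it up through P; the value ejected from row 1 is w(i).

Step i=8: Q has 8 at row 2, column 3; remove 7 from row 2 of P and reverse-bump: 7 enters row 1 and ejects 5. So w(8) = 5. P is now [[1, 3, 4, 7], [2, 6], [8]].
Step i=7: Q has 7 at row 2, column 2; remove 6 from row 2 of P and reverse-bump: 6 enters row 1 and ejects 4. So w(7) = 4. P is now [[1, 3, 6, 7], [2], [8]].
Step i=6: Q has 6 at row 1, column 4; remove that cell from P, ejecting 7. So w(6) = 7. P is now [[1, 3, 6], [2], [8]].
Step i=5: Q has 5 at row 1, column 3; remove that cell from P, ejecting 6. So w(5) = 6. P is now [[1, 3], [2], [8]].
Step i=4: Q has 4 at row 3, column 1; remove 8 from row 3 of P and reverse-bump: 8 enters row 2 and ejects 2; 2 enters row 1 and ejects 1. So w(4) = 1. P is now [[2, 3], [8]].
Step i=3: Q has 3 at row 2, column 1; remove 8 from row 2 of P and reverse-bump: 8 enters row 1 and ejects 3. So w(3) = 3. P is now [[2, 8]].
Step i=2: Q has 2 at row 1, column 2; remove that cell from P, ejecting 8. So w(2) = 8. P is now [[2]].
Step i=1: Q has 1 at row 1, column 1; remove that cell from P, ejecting 2. So w(1) = 2. P is now [].

So w = 2 8 3 1 6 7 4 5.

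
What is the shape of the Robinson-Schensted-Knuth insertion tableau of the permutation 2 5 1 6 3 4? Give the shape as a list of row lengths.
[3, 3]

RSK row insertion gives P = [[1, 3, 4], [2, 5, 6]], which has shape [3, 3].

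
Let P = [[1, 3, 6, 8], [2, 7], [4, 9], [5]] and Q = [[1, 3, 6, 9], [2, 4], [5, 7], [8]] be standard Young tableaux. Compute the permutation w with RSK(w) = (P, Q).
Reverse the RSK construction: for i from n down to 1, find the cell of Q containing i, remove the entry at that cell from P, and reverse-bump it up through P; the value ejected from row 1 is w(i).

Step i=9: Q has 9 at row 1, column 4; remove that cell from P, ejecting 8. So w(9) = 8. P is now [[1, 3, 6], [2, 7], [4, 9], [5]].
Step i=8: Q has 8 at row 4, column 1; remove 5 from row 4 of P and reverse-bump: 5 enters row 3 and ejects 4; 4 enters row 2 and ejects 2; 2 enters row 1 and ejects 1. So w(8) = 1. P is now [[2, 3, 6], [4, 7], [5, 9]].
Step i=7: Q has 7 at row 3, column 2; remove 9 from row 3 of P and reverse-bump: 9 enters row 2 and ejects 7; 7 enters row 1 and ejects 6. So w(7) = 6. P is now [[2, 3, 7], [4, 9], [5]].
Step i=6: Q has 6 at row 1, column 3; remove that cell from P, ejecting 7. So w(6) = 7. P is now [[2, 3], [4, 9], [5]].
Step i=5: Q has 5 at row 3, column 1; remove 5 from row 3 of P and reverse-bump: 5 enters row 2 and ejects 4; 4 enters row 1 and ejects 3. So w(5) = 3. P is now [[2, 4], [5, 9]].
Step i=4: Q has 4 at row 2, column 2; remove 9 from row 2 of P and reverse-bump: 9 enters row 1 and ejects 4. So w(4) = 4. P is now [[2, 9], [5]].
Step i=3: Q has 3 at row 1, column 2; remove that cell from P, ejecting 9. So w(3) = 9. P is now [[2], [5]].
Step i=2: Q has 2 at row 2, column 1; remove 5 from row 2 of P and reverse-bump: 5 enters row 1 and ejects 2. So w(2) = 2. P is now [[5]].
Step i=1: Q has 1 at row 1, column 1; remove that cell from P, ejecting 5. So w(1) = 5. P is now [].

So w = 5 2 9 4 3 7 6 1 8.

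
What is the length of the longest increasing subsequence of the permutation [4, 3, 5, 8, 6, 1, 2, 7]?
4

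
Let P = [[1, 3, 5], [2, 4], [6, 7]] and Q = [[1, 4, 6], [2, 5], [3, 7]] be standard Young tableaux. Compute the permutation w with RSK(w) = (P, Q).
6 2 1 7 4 5 3

Reverse RSK: for i = n, n-1, ..., 1, locate i in Q, remove the corresponding corner cell from P, and reverse-bump its entry up through P; the value ejected from row 1 is w(i).

So w = 6 2 1 7 4 5 3.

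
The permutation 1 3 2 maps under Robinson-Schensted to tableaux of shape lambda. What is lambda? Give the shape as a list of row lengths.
Row-insert each entry into an empty tableau.

After inserting 1: P = [[1]].
After inserting 3: P = [[1, 3]].
After inserting 2: P = [[1, 2], [3]].

The final insertion tableau P = [[1, 2], [3]] has shape [2, 1].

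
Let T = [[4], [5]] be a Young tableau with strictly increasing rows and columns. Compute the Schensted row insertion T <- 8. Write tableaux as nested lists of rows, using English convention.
[[4, 8], [5]]

8 is larger than every entry of row 1, so it is appended to row 1. The new tableau is [[4, 8], [5]].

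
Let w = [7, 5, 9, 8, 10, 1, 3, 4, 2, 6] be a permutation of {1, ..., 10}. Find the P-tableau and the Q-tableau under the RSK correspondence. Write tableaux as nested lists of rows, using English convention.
P = [[1, 2, 4, 6], [3, 8, 10], [5, 9], [7]], Q = [[1, 3, 5, 10], [2, 4, 8], [6, 7], [9]]

Insert each entry of the permutation into P by Schensted row insertion, recording in Q the position of each new cell.

Insert 7: appended to row 1. P = [[7]].
Insert 5: 5 bumps 7 from row 1; 7 starts row 2. P = [[5], [7]].
Insert 9: appended to row 1. P = [[5, 9], [7]].
Insert 8: 8 bumps 9 from row 1; 9 appends to row 2. P = [[5, 8], [7, 9]].
Insert 10: appended to row 1. P = [[5, 8, 10], [7, 9]].
Insert 1: 1 bumps 5 from row 1; 5 bumps 7 from row 2; 7 starts row 3. P = [[1, 8, 10], [5, 9], [7]].
Insert 3: 3 bumps 8 from row 1; 8 bumps 9 from row 2; 9 appends to row 3. P = [[1, 3, 10], [5, 8], [7, 9]].
Insert 4: 4 bumps 10 from row 1; 10 appends to row 2. P = [[1, 3, 4], [5, 8, 10], [7, 9]].
Insert 2: 2 bumps 3 from row 1; 3 bumps 5 from row 2; 5 bumps 7 from row 3; 7 starts row 4. P = [[1, 2, 4], [3, 8, 10], [5, 9], [7]].
Insert 6: appended to row 1. P = [[1, 2, 4, 6], [3, 8, 10], [5, 9], [7]].

So P = [[1, 2, 4, 6], [3, 8, 10], [5, 9], [7]], Q = [[1, 3, 5, 10], [2, 4, 8], [6, 7], [9]].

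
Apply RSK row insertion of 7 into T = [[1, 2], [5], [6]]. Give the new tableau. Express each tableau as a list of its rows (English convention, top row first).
7 is larger than every entry of row 1, so it is appended to row 1. The new tableau is [[1, 2, 7], [5], [6]].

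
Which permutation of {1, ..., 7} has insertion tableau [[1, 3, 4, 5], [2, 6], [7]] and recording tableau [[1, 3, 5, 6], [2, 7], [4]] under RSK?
7 2 3 1 4 6 5

Reverse the RSK construction: for i from n down to 1, find the cell of Q containing i, remove the entry at that cell from P, and reverse-bump it up through P; the value ejected from row 1 is w(i).

Step i=7: Q has 7 at row 2, column 2; remove 6 from row 2 of P and reverse-bump: 6 enters row 1 and ejects 5. So w(7) = 5. P is now [[1, 3, 4, 6], [2], [7]].
Step i=6: Q has 6 at row 1, column 4; remove that cell from P, ejecting 6. So w(6) = 6. P is now [[1, 3, 4], [2], [7]].
Step i=5: Q has 5 at row 1, column 3; remove that cell from P, ejecting 4. So w(5) = 4. P is now [[1, 3], [2], [7]].
Step i=4: Q has 4 at row 3, column 1; remove 7 from row 3 of P and reverse-bump: 7 enters row 2 and ejects 2; 2 enters row 1 and ejects 1. So w(4) = 1. P is now [[2, 3], [7]].
Step i=3: Q has 3 at row 1, column 2; remove that cell from P, ejecting 3. So w(3) = 3. P is now [[2], [7]].
Step i=2: Q has 2 at row 2, column 1; remove 7 from row 2 of P and reverse-bump: 7 enters row 1 and ejects 2. So w(2) = 2. P is now [[7]].
Step i=1: Q has 1 at row 1, column 1; remove that cell from P, ejecting 7. So w(1) = 7. P is now [].

So w = 7 2 3 1 4 6 5.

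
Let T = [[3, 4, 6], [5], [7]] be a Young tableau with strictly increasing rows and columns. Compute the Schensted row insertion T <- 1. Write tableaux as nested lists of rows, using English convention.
In row 1, 1 replaces 3 (the leftmost entry greater than 1); 3 is bumped to row 2. In row 2, 3 replaces 5 (the leftmost entry greater than 3); 5 is bumped to row 3. In row 3, 5 replaces 7 (the leftmost entry greater than 5); 7 is bumped to row 4. 7 starts a new row 4. The new tableau is [[1, 4, 6], [3], [5], [7]].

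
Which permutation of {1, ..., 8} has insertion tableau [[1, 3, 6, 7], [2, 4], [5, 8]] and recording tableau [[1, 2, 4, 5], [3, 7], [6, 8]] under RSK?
Reverse the RSK construction: for i from n down to 1, find the cell of Q containing i, remove the entry at that cell from P, and reverse-bump it up through P; the value ejected from row 1 is w(i).

Step i=8: Q has 8 at row 3, column 2; remove 8 from row 3 of P and reverse-bump: 8 enters row 2 and ejects 4; 4 enters row 1 and ejects 3. So w(8) = 3. P is now [[1, 4, 6, 7], [2, 8], [5]].
Step i=7: Q has 7 at row 2, column 2; remove 8 from row 2 of P and reverse-bump: 8 enters row 1 and ejects 7. So w(7) = 7. P is now [[1, 4, 6, 8], [2], [5]].
Step i=6: Q has 6 at row 3, column 1; remove 5 from row 3 of P and reverse-bump: 5 enters row 2 and ejects 2; 2 enters row 1 and ejects 1. So w(6) = 1. P is now [[2, 4, 6, 8], [5]].
Step i=5: Q has 5 at row 1, column 4; remove that cell from P, ejecting 8. So w(5) = 8. P is now [[2, 4, 6], [5]].
Step i=4: Q has 4 at row 1, column 3; remove that cell from P, ejecting 6. So w(4) = 6. P is now [[2, 4], [5]].
Step i=3: Q has 3 at row 2, column 1; remove 5 from row 2 of P and reverse-bump: 5 enters row 1 and ejects 4. So w(3) = 4. P is now [[2, 5]].
Step i=2: Q has 2 at row 1, column 2; remove that cell from P, ejecting 5. So w(2) = 5. P is now [[2]].
Step i=1: Q has 1 at row 1, column 1; remove that cell from P, ejecting 2. So w(1) = 2. P is now [].

So w = 2 5 4 6 8 1 7 3.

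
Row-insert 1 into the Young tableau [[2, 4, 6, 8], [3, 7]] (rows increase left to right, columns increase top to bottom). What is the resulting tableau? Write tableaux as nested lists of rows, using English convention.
[[1, 4, 6, 8], [2, 7], [3]]

In row 1, 1 replaces 2 (the leftmost entry greater than 1); 2 is bumped to row 2. In row 2, 2 replaces 3 (the leftmost entry greater than 2); 3 is bumped to row 3. 3 starts a new row 3. The new tableau is [[1, 4, 6, 8], [2, 7], [3]].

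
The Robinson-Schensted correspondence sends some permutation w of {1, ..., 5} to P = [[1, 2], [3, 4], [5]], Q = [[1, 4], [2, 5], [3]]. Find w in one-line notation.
Reverse the RSK construction: for i from n down to 1, find the cell of Q containing i, remove the entry at that cell from P, and reverse-bump it up through P; the value ejected from row 1 is w(i).

Step i=5: Q has 5 at row 2, column 2; remove 4 from row 2 of P and reverse-bump: 4 enters row 1 and ejects 2. So w(5) = 2. P is now [[1, 4], [3], [5]].
Step i=4: Q has 4 at row 1, column 2; remove that cell from P, ejecting 4. So w(4) = 4. P is now [[1], [3], [5]].
Step i=3: Q has 3 at row 3, column 1; remove 5 from row 3 of P and reverse-bump: 5 enters row 2 and ejects 3; 3 enters row 1 and ejects 1. So w(3) = 1. P is now [[3], [5]].
Step i=2: Q has 2 at row 2, column 1; remove 5 from row 2 of P and reverse-bump: 5 enters row 1 and ejects 3. So w(2) = 3. P is now [[5]].
Step i=1: Q has 1 at row 1, column 1; remove that cell from P, ejecting 5. So w(1) = 5. P is now [].

So w = 5 3 1 4 2.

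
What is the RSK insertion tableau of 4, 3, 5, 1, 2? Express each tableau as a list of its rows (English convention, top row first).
Insert 4: appended to row 1. P = [[4]].
Insert 3: 3 bumps 4 from row 1; 4 starts row 2. P = [[3], [4]].
Insert 5: appended to row 1. P = [[3, 5], [4]].
Insert 1: 1 bumps 3 from row 1; 3 bumps 4 from row 2; 4 starts row 3. P = [[1, 5], [3], [4]].
Insert 2: 2 bumps 5 from row 1; 5 appends to row 2. P = [[1, 2], [3, 5], [4]].

So P = [[1, 2], [3, 5], [4]].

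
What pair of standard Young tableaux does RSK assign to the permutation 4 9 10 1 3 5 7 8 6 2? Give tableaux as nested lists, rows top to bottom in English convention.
Insert each entry of the permutation into P by Schensted row insertion, recording in Q the position of each new cell.

After inserting 4: P = [[4]].
After inserting 9: P = [[4, 9]].
After inserting 10: P = [[4, 9, 10]].
After inserting 1: P = [[1, 9, 10], [4]].
After inserting 3: P = [[1, 3, 10], [4, 9]].
After inserting 5: P = [[1, 3, 5], [4, 9, 10]].
After inserting 7: P = [[1, 3, 5, 7], [4, 9, 10]].
After inserting 8: P = [[1, 3, 5, 7, 8], [4, 9, 10]].
After inserting 6: P = [[1, 3, 5, 6, 8], [4, 7, 10], [9]].
After inserting 2: P = [[1, 2, 5, 6, 8], [3, 7, 10], [4], [9]].

So P = [[1, 2, 5, 6, 8], [3, 7, 10], [4], [9]], Q = [[1, 2, 3, 7, 8], [4, 5, 6], [9], [10]].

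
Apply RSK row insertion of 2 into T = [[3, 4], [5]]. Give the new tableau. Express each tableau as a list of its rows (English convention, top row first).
[[2, 4], [3], [5]]

In row 1, 2 replaces 3 (the leftmost entry greater than 2); 3 is bumped to row 2. In row 2, 3 replaces 5 (the leftmost entry greater than 3); 5 is bumped to row 3. 5 starts a new row 3. The new tableau is [[2, 4], [3], [5]].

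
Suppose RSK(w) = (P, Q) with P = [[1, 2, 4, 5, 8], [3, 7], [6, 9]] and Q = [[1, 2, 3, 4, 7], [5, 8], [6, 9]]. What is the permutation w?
1 3 6 7 4 2 9 8 5

Reverse RSK: for i = n, n-1, ..., 1, locate i in Q, remove the corresponding corner cell from P, and reverse-bump its entry up through P; the value ejected from row 1 is w(i).

So w = 1 3 6 7 4 2 9 8 5.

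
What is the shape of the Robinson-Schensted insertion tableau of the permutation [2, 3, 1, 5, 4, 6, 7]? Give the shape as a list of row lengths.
[5, 2]

RSK row insertion gives P = [[1, 3, 4, 6, 7], [2, 5]], which has shape [5, 2].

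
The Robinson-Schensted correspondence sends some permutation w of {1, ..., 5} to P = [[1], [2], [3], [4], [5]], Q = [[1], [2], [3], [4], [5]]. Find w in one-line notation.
5 4 3 2 1

Reverse the RSK construction: for i from n down to 1, find the cell of Q containing i, remove the entry at that cell from P, and reverse-bump it up through P; the value ejected from row 1 is w(i).

Step i=5: Q has 5 at row 5, column 1; remove 5 from row 5 of P and reverse-bump: 5 enters row 4 and ejects 4; 4 enters row 3 and ejects 3; 3 enters row 2 and ejects 2; 2 enters row 1 and ejects 1. So w(5) = 1. P is now [[2], [3], [4], [5]].
Step i=4: Q has 4 at row 4, column 1; remove 5 from row 4 of P and reverse-bump: 5 enters row 3 and ejects 4; 4 enters row 2 and ejects 3; 3 enters row 1 and ejects 2. So w(4) = 2. P is now [[3], [4], [5]].
Step i=3: Q has 3 at row 3, column 1; remove 5 from row 3 of P and reverse-bump: 5 enters row 2 and ejects 4; 4 enters row 1 and ejects 3. So w(3) = 3. P is now [[4], [5]].
Step i=2: Q has 2 at row 2, column 1; remove 5 from row 2 of P and reverse-bump: 5 enters row 1 and ejects 4. So w(2) = 4. P is now [[5]].
Step i=1: Q has 1 at row 1, column 1; remove that cell from P, ejecting 5. So w(1) = 5. P is now [].

So w = 5 4 3 2 1.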